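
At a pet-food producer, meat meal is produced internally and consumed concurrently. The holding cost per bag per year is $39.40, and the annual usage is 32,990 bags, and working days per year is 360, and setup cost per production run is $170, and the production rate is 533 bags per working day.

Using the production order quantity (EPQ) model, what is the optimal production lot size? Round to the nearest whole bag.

Daily demand d = 32,990/360 = 91.639; p = 533; 1 − d/p = 0.82807
EPQ = √(2DS / (H(1 − d/p)))
    = √(2 × 32,990 × 170 / (39.4 × 0.82807)) ≈ 586.34

586 bags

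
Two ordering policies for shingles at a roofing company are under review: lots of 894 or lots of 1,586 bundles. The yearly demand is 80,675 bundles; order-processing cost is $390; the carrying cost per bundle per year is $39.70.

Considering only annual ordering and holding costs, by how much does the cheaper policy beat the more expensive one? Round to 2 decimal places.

TC(Q) = (D/Q)S + (Q/2)H
TC(894) = (80,675/894)×390 + (894/2)×39.7 = $52,939.69
TC(1,586) = (80,675/1,586)×390 + (1,586/2)×39.7 = $51,320.21
Cheaper: Q = 1,586.  Difference = $1,619.48

$1,619.48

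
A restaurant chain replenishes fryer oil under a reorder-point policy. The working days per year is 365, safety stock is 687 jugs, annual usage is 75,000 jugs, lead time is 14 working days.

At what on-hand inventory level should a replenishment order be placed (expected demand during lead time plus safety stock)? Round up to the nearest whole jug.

Daily demand d = 75,000 / 365 = 205.479 jugs/day
Demand during lead time = 205.479 × 14 = 2,876.71
Reorder point = 2,876.71 + 687 = 3,563.71 → round up

3,564 jugs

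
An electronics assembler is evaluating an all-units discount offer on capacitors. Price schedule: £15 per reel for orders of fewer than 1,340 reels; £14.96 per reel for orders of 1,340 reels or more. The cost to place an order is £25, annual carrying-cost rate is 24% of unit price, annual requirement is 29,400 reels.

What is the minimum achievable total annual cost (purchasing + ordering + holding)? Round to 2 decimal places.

H₁ = 24%×£15 = £3.6000;  H₂ = 24%×£14.96 = £3.5904
EOQ₁ = √(2×29,400×25/3.6000) = 639.01  (< 1,340, feasible at tier 1)
EOQ₂ = √(2×29,400×25/3.5904) = 639.86  (< 1,340 → use Q = 1,340 at tier-2 price)
TC(tier 1 (EOQ₁), Q≈639.0) = £443,300.43
TC(tier 2, Q≈1,340.0) = £442,778.08
Minimum at tier 2: £442,778.08

£442,778.08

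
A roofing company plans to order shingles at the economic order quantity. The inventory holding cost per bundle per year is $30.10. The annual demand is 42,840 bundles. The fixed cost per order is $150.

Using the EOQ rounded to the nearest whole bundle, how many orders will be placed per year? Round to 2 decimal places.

65.60 orders per year

EOQ = √(2DS/H) = √(2 × 42,840 × 150 / 30.1)
    = √(426,976.74) ≈ 653.43 → Q = 653
N = D/Q = 42,840/653 ≈ 65.605 orders/yr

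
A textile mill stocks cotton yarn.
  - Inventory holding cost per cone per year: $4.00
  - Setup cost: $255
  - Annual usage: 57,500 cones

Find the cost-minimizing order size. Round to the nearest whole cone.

EOQ = √(2DS/H) = √(2 × 57,500 × 255 / 4)
    = √(7,331,250.00) ≈ 2,707.63

2,708 cones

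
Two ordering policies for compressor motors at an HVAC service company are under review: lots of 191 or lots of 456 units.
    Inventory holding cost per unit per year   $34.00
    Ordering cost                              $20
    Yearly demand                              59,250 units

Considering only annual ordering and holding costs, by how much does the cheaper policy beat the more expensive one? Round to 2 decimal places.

$899.50

Annual cost at Q: ordering D·S/Q plus holding Q·H/2.
TC(191) = (59,250/191)×20 + (191/2)×34 = $9,451.19
TC(456) = (59,250/456)×20 + (456/2)×34 = $10,350.68
Cheaper: Q = 191.  Difference = $899.50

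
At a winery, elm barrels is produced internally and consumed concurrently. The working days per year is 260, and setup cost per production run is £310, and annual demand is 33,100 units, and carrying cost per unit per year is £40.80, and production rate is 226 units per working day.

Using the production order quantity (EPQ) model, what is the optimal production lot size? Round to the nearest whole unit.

1,073 units

Daily demand d = 33,100/260 = 127.308; p = 226; 1 − d/p = 0.43669
EPQ = √(2DS / (H(1 − d/p)))
    = √(2 × 33,100 × 310 / (40.8 × 0.43669)) ≈ 1,073.23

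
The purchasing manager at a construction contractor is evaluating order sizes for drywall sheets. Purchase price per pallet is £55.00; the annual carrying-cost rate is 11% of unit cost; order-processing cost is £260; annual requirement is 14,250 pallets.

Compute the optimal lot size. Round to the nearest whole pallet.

Carrying cost H = £55 × 11% = £6.0500/pallet/yr
2DS/H = 2·14,250·260/6.05 = 1,224,793.39
EOQ = √1,224,793.39 ≈ 1,106.70

1,107 pallets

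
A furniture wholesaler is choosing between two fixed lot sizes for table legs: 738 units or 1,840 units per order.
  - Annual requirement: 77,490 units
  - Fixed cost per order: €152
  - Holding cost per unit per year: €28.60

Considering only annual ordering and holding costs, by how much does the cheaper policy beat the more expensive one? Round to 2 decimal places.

TC(Q) = (D/Q)S + (Q/2)H
TC(738) = (77,490/738)×152 + (738/2)×28.6 = €26,513.40
TC(1,840) = (77,490/1,840)×152 + (1,840/2)×28.6 = €32,713.35
|ΔTC| = |€26,513.40 − €32,713.35| = €6,199.95

€6,199.95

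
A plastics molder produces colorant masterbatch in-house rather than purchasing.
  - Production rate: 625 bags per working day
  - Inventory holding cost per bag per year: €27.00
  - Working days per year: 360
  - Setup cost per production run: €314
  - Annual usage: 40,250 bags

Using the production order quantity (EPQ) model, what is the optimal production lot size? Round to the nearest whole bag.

d = 40,250/360 = 111.8056 bags/day;  effective holding cost H(1 − d/p) = 27·(1 − 111.8056/625) = 22.17000
Q* = √(2DS / H_eff) = √(2·40,250·314 / 22.17000) ≈ 1,067.78

1,068 bags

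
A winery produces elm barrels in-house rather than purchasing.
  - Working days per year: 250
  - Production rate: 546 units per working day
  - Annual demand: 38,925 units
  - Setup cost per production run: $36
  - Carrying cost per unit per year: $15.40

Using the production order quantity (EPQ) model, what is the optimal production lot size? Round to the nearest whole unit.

d = 38,925/250 = 155.7000 units/day;  effective holding cost H(1 − d/p) = 15.4·(1 − 155.7000/546) = 11.00846
Q* = √(2DS / H_eff) = √(2·38,925·36 / 11.00846) ≈ 504.57

505 units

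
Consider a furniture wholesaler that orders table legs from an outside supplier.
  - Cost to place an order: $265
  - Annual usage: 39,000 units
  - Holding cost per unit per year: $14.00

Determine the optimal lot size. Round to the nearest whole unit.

EOQ = √(2DS/H) = √(2 × 39,000 × 265 / 14)
    = √(1,476,428.57) ≈ 1,215.08

1,215 units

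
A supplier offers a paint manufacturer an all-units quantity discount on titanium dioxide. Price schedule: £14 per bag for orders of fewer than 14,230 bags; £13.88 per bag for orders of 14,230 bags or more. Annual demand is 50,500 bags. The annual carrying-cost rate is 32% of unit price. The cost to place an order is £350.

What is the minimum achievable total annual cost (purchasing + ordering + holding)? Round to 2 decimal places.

H₁ = 32%×£14 = £4.4800;  H₂ = 32%×£13.88 = £4.4416
EOQ₁ = √(2×50,500×350/4.4800) = 2,809.03  (< 14,230, feasible at tier 1)
EOQ₂ = √(2×50,500×350/4.4416) = 2,821.14  (< 14,230 → use Q = 14,230 at tier-2 price)
TC(tier 1 (EOQ₁), Q≈2,809.0) = £719,584.43
TC(tier 2, Q≈14,230.0) = £733,784.08
Minimum at tier 1 (EOQ₁): £719,584.43

£719,584.43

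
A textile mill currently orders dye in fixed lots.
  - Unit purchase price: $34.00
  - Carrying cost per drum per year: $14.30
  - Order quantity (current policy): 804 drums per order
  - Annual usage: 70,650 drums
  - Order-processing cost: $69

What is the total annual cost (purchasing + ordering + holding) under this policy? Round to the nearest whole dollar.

Annual ordering cost = (D/Q)·S = (70,650/804) × 69 = $6,063.25
Annual holding cost  = (Q/2)·H = (804/2) × 14.3 = $5,748.60
Purchase cost = D·C = 70,650 × 34 = $2,402,100.00
Total = $6,063.25 + $5,748.60 + $2,402,100.00 = $2,413,911.85

$2,413,912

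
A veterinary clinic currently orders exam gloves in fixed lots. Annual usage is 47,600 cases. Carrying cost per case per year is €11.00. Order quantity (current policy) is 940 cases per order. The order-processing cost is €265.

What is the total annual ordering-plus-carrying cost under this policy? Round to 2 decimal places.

€18,589.15

Annual ordering cost = (D/Q)·S = (47,600/940) × 265 = €13,419.15
Annual holding cost  = (Q/2)·H = (940/2) × 11 = €5,170.00
Total = €13,419.15 + €5,170.00 = €18,589.15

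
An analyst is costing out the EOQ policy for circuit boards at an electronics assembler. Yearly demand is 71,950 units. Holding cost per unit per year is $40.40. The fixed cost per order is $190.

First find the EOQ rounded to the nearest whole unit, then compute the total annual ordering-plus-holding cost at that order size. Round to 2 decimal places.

Q* = √(2·D·S / H) = √(2·71,950·190 / 40.4) = √676,757.4 ≈ 822.65 → Q = 823 units
Annual ordering cost = (D/Q)·S = (71,950/823) × 190 = $16,610.57
Annual holding cost  = (Q/2)·H = (823/2) × 40.4 = $16,624.60
Total = $16,610.57 + $16,624.60 = $33,235.17

$33,235.17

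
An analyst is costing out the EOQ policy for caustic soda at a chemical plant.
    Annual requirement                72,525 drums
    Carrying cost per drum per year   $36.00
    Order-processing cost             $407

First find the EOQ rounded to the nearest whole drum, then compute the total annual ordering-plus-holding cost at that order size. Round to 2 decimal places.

$46,100.68

EOQ = √(2DS/H) = √(2 × 72,525 × 407 / 36)
    = √(1,639,870.83) ≈ 1,280.57 → Q = 1,281 drums
Annual ordering cost = (D/Q)·S = (72,525/1,281) × 407 = $23,042.68
Annual holding cost  = (Q/2)·H = (1,281/2) × 36 = $23,058.00
Total = $23,042.68 + $23,058.00 = $46,100.68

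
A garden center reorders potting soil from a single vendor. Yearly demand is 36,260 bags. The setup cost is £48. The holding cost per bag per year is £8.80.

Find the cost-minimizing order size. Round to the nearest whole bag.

629 bags

Optimal lot size Q* = (2 × 36,260 × £48 / £8.8)^½ ≈ 628.94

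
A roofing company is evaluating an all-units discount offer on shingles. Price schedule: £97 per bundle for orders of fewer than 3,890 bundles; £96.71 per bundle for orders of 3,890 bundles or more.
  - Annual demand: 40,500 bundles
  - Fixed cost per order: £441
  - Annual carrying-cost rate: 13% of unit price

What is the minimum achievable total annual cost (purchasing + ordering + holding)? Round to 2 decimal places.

£3,945,799.51

H₁ = 13%×£97 = £12.6100;  H₂ = 13%×£96.71 = £12.5723
EOQ₁ = √(2×40,500×441/12.6100) = 1,683.08  (< 3,890, feasible at tier 1)
EOQ₂ = √(2×40,500×441/12.5723) = 1,685.60  (< 3,890 → use Q = 3,890 at tier-2 price)
TC(tier 1 (EOQ₁), Q≈1,683.1) = £3,949,723.61
TC(tier 2, Q≈3,890.0) = £3,945,799.51
Minimum at tier 2: £3,945,799.51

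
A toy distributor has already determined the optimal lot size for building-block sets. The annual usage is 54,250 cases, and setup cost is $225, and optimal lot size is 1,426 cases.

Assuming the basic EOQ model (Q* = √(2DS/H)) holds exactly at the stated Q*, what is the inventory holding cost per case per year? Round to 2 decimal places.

$12.01

EOQ relation: Q² = 2DS/H, so rearrange for the unknown.
H = 2DS / Q² = 2 × 54,250 × 225 / 1,426² = 12.0053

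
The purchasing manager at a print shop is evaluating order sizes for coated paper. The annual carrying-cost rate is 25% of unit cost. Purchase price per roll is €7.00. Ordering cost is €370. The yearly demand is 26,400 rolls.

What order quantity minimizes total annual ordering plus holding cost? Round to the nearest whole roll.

3,341 rolls

Carrying cost H = €7 × 25% = €1.7500/roll/yr
Q* = √(2·D·S / H) = √(2·26,400·370 / 1.75) = √11,163,428.6 ≈ 3,341.17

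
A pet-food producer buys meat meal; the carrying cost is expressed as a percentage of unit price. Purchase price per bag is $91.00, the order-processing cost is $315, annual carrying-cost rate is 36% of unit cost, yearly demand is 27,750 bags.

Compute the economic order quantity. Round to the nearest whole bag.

Carrying cost H = $91 × 36% = $32.7600/bag/yr
EOQ = √(2DS/H) = √(2 × 27,750 × 315 / 32.76)
    = √(533,653.85) ≈ 730.52

731 bags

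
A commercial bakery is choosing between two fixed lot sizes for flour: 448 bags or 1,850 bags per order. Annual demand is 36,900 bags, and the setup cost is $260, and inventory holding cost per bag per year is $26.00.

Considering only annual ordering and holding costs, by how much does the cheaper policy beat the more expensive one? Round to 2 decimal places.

$1,996.77

For each Q, cost = (D/Q)·S + (Q/2)·H.
TC(448) = (36,900/448)×260 + (448/2)×26 = $27,239.18
TC(1,850) = (36,900/1,850)×260 + (1,850/2)×26 = $29,235.95
Lots of 448 are cheaper by $1,996.77.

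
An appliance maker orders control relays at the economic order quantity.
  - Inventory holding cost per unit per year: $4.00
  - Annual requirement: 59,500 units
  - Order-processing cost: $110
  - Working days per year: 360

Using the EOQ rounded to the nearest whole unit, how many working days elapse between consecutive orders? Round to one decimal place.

EOQ = √(2DS/H) = √(2 × 59,500 × 110 / 4)
    = √(3,272,500.00) ≈ 1,809.01 → Q = 1,809 units
Days between orders = 360 / (D/Q) = 360 / 32.891 ≈ 10.945

10.9 days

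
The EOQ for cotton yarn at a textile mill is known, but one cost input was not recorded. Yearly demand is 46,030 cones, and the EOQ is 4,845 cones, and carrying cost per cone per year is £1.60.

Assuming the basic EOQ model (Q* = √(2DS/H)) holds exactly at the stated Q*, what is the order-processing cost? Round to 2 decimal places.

From Q* = √(2DS/H) ⇒ Q*² = 2DS/H.
S = Q²H / (2D) = 4,845² × 1.6 / (2 × 46,030) = 407.9778

£407.98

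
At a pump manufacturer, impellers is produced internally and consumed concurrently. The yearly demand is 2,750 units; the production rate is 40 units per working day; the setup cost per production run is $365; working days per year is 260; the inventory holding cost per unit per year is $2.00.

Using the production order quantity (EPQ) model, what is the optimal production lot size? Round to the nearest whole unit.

Daily demand d = 2,750/260 = 10.577; p = 40; 1 − d/p = 0.73558
EPQ = √(2DS / (H(1 − d/p)))
    = √(2 × 2,750 × 365 / (2 × 0.73558)) ≈ 1,168.15

1,168 units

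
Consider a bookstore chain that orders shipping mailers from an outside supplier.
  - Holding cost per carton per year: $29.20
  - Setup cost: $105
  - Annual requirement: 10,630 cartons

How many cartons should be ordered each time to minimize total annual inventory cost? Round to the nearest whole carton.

Optimal lot size Q* = (2 × 10,630 × $105 / $29.2)^½ ≈ 276.49

276 cartons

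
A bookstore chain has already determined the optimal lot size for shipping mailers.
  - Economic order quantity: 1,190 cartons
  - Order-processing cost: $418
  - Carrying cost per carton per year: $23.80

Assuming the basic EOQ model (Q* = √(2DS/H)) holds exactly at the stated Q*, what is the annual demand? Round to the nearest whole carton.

40,315 cartons per year

Since Q* = (2DS/H)^½, squaring gives Q*²·H = 2DS.
D = Q²H / (2S) = 1,190² × 23.8 / (2 × 418) = 40,314.81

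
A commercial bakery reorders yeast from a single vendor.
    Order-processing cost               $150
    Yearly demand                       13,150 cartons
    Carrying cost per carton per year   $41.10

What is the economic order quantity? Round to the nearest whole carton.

2DS/H = 2·13,150·150/41.1 = 95,985.40
EOQ = √95,985.40 ≈ 309.82

310 cartons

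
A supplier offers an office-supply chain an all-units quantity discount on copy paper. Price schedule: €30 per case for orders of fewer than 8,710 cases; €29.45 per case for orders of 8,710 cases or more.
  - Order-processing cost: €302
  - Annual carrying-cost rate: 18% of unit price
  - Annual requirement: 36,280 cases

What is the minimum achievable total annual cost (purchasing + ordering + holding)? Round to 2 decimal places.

€1,092,789.78

H₁ = 18%×€30 = €5.4000;  H₂ = 18%×€29.45 = €5.3010
EOQ₁ = √(2×36,280×302/5.4000) = 2,014.44  (< 8,710, feasible at tier 1)
EOQ₂ = √(2×36,280×302/5.3010) = 2,033.17  (< 8,710 → use Q = 8,710 at tier-2 price)
TC(tier 1 (EOQ₁), Q≈2,014.4) = €1,099,278.00
TC(tier 2, Q≈8,710.0) = €1,092,789.78
Minimum at tier 2: €1,092,789.78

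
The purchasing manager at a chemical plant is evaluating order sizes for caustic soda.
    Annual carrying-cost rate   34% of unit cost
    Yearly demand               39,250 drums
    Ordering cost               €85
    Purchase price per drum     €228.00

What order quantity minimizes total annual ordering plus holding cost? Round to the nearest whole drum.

293 drums

Carrying cost H = €228 × 34% = €77.5200/drum/yr
2DS/H = 2·39,250·85/77.52 = 86,074.56
EOQ = √86,074.56 ≈ 293.38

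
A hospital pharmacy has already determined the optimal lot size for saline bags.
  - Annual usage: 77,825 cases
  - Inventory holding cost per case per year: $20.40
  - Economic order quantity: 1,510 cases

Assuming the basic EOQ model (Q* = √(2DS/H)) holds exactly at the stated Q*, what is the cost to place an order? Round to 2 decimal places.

$298.84

Since Q* = (2DS/H)^½, squaring gives Q*²·H = 2DS.
S = Q²H / (2D) = 1,510² × 20.4 / (2 × 77,825) = 298.8374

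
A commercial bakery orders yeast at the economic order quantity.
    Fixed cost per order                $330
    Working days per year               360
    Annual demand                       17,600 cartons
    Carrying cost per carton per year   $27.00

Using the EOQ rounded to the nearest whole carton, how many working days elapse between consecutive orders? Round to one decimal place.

EOQ = √(2DS/H) = √(2 × 17,600 × 330 / 27)
    = √(430,222.22) ≈ 655.91 → Q = 656 cartons
T = Q/D × 360 days = 656/17,600 × 360 = 13.418 days

13.4 days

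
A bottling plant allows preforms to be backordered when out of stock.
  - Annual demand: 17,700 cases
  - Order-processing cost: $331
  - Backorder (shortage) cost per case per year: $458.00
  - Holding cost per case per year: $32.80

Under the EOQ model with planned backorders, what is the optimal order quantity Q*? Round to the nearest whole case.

619 cases

Q* = √(2DS/H) · √((H + b)/b)
   = √(2 × 17,700 × 331 / 32.8) · √((32.8 + 458) / 458)
   = 597.694 × 1.0352 ≈ 618.73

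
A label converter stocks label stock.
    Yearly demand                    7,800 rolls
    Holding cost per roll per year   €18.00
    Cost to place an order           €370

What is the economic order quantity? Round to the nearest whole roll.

566 rolls

Optimal lot size Q* = (2 × 7,800 × €370 / €18)^½ ≈ 566.27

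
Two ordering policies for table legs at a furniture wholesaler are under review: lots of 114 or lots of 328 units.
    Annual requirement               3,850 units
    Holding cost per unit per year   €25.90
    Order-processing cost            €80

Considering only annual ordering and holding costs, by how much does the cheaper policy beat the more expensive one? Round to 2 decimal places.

€1,008.57

Annual cost at Q: ordering D·S/Q plus holding Q·H/2.
TC(114) = (3,850/114)×80 + (114/2)×25.9 = €4,178.05
TC(328) = (3,850/328)×80 + (328/2)×25.9 = €5,186.62
Lots of 114 are cheaper by €1,008.57.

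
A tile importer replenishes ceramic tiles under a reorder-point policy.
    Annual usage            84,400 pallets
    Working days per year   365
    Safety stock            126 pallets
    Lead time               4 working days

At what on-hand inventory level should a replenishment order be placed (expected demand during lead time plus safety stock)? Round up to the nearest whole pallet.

Daily demand d = 84,400 / 365 = 231.233 pallets/day
Demand during lead time = 231.233 × 4 = 924.93
Reorder point = 924.93 + 126 = 1,050.93 → round up

1,051 pallets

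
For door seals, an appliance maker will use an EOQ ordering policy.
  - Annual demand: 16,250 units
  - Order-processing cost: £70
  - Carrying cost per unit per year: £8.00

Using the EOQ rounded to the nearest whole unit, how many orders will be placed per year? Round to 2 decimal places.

30.49 orders per year

Optimal lot size Q* = (2 × 16,250 × £70 / £8)^½ ≈ 533.27 → Q = 533
N = D/Q = 16,250/533 ≈ 30.488 orders/yr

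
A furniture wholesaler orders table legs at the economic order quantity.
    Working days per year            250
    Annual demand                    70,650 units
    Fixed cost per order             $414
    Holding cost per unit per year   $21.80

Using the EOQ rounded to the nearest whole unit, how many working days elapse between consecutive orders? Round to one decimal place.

5.8 days

2DS/H = 2·70,650·414/21.8 = 2,683,403.67
EOQ = √2,683,403.67 ≈ 1,638.11 → Q = 1,638 units
T = Q/D × 250 days = 1,638/70,650 × 250 = 5.796 days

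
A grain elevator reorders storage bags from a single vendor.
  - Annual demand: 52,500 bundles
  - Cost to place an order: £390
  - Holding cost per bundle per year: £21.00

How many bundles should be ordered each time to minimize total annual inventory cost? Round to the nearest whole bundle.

2DS/H = 2·52,500·390/21 = 1,950,000.00
EOQ = √1,950,000.00 ≈ 1,396.42

1,396 bundles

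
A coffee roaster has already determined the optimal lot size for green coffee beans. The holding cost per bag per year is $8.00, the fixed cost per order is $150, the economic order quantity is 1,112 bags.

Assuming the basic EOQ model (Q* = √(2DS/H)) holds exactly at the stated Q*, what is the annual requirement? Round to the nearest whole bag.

Since Q* = (2DS/H)^½, squaring gives Q*²·H = 2DS.
D = Q²H / (2S) = 1,112² × 8 / (2 × 150) = 32,974.51

32,975 bags per year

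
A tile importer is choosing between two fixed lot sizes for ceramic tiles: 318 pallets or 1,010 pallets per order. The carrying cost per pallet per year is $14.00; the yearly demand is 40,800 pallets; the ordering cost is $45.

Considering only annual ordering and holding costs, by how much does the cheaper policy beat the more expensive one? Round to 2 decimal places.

$888.24

Annual cost at Q: ordering D·S/Q plus holding Q·H/2.
TC(318) = (40,800/318)×45 + (318/2)×14 = $7,999.58
TC(1,010) = (40,800/1,010)×45 + (1,010/2)×14 = $8,887.82
Lots of 318 are cheaper by $888.24.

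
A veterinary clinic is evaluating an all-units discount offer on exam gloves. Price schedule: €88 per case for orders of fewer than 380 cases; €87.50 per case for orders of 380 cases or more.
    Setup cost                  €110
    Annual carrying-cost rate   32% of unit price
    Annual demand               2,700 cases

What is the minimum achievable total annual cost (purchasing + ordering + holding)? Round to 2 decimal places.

€241,689.87

H₁ = 32%×€88 = €28.1600;  H₂ = 32%×€87.50 = €28.0000
EOQ₁ = √(2×2,700×110/28.1600) = 145.24  (< 380, feasible at tier 1)
EOQ₂ = √(2×2,700×110/28.0000) = 145.65  (< 380 → use Q = 380 at tier-2 price)
TC(tier 1 (EOQ₁), Q≈145.2) = €241,689.87
TC(tier 2, Q≈380.0) = €242,351.58
Minimum at tier 1 (EOQ₁): €241,689.87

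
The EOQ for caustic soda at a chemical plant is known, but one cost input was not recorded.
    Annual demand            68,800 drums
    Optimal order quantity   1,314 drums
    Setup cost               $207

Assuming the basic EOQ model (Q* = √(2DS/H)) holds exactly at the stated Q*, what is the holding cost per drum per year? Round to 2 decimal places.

$16.50

Since Q* = (2DS/H)^½, squaring gives Q*²·H = 2DS.
H = 2DS / Q² = 2 × 68,800 × 207 / 1,314² = 16.4967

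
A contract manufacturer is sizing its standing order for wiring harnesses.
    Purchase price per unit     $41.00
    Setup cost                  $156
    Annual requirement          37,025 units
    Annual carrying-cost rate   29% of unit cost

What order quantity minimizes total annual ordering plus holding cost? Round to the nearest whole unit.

986 units

H = i·C = 0.29 × $41 = $11.8900 per unit-year
Optimal lot size Q* = (2 × 37,025 × $156 / $11.89)^½ ≈ 985.68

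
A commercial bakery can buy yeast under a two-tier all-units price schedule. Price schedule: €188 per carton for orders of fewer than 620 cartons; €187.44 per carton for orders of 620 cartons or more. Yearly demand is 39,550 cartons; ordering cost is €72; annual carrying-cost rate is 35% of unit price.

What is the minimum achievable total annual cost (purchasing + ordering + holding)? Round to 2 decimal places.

€7,438,182.14

H₁ = 35%×€188 = €65.8000;  H₂ = 35%×€187.44 = €65.6040
EOQ₁ = √(2×39,550×72/65.8000) = 294.20  (< 620, feasible at tier 1)
EOQ₂ = √(2×39,550×72/65.6040) = 294.64  (< 620 → use Q = 620 at tier-2 price)
TC(tier 1 (EOQ₁), Q≈294.2) = €7,454,758.31
TC(tier 2, Q≈620.0) = €7,438,182.14
Minimum at tier 2: €7,438,182.14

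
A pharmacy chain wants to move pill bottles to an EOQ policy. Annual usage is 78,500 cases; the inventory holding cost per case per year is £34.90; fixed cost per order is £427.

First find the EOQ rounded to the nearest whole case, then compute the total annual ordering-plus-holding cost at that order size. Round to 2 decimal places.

£48,370.04

2DS/H = 2·78,500·427/34.9 = 1,920,888.25
EOQ = √1,920,888.25 ≈ 1,385.96 → Q = 1,386 cases
Annual ordering cost = (D/Q)·S = (78,500/1,386) × 427 = £24,184.34
Annual holding cost  = (Q/2)·H = (1,386/2) × 34.9 = £24,185.70
Total = £24,184.34 + £24,185.70 = £48,370.04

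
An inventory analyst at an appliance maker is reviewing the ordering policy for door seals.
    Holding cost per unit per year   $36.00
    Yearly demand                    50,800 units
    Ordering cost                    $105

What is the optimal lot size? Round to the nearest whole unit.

544 units

Q* = √(2·D·S / H) = √(2·50,800·105 / 36) = √296,333.3 ≈ 544.37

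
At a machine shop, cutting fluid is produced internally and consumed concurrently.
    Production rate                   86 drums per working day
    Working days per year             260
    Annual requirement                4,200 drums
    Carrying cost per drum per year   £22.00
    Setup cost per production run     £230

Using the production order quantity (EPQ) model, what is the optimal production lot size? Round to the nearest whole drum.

329 drums

Daily demand d = 4,200/260 = 16.154; p = 86; 1 − d/p = 0.81216
EPQ = √(2DS / (H(1 − d/p)))
    = √(2 × 4,200 × 230 / (22 × 0.81216)) ≈ 328.83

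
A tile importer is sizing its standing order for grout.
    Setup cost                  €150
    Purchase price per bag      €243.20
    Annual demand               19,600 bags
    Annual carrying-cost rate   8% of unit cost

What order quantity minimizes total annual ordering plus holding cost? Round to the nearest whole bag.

H = i·C = 0.08 × €243.2 = €19.4560 per bag-year
Q* = √(2·D·S / H) = √(2·19,600·150 / 19.456) = √302,220.4 ≈ 549.75

550 bags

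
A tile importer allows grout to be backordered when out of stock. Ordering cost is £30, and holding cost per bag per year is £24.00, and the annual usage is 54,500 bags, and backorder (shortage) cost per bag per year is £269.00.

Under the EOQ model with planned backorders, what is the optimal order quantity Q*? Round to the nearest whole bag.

385 bags

Basic EOQ = √(2·54,500·30/24) = 369.121
Backorder adjustment √((H+b)/b) = √((24+269)/269) = 1.0437
Q* = 369.121 × 1.0437 ≈ 385.24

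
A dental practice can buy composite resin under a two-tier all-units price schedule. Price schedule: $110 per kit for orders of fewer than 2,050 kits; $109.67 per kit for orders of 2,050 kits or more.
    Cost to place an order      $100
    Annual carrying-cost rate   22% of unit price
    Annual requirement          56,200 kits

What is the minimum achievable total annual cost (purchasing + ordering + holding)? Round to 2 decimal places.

H₁ = 22%×$110 = $24.2000;  H₂ = 22%×$109.67 = $24.1274
EOQ₁ = √(2×56,200×100/24.2000) = 681.52  (< 2,050, feasible at tier 1)
EOQ₂ = √(2×56,200×100/24.1274) = 682.54  (< 2,050 → use Q = 2,050 at tier-2 price)
TC(tier 1 (EOQ₁), Q≈681.5) = $6,198,492.67
TC(tier 2, Q≈2,050.0) = $6,190,926.05
Minimum at tier 2: $6,190,926.05

$6,190,926.05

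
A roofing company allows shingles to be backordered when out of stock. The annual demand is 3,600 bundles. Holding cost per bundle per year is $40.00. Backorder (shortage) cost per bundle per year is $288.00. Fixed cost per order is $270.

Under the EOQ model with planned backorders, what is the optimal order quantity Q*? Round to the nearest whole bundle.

Basic EOQ = √(2·3,600·270/40) = 220.454
Backorder adjustment √((H+b)/b) = √((40+288)/288) = 1.0672
Q* = 220.454 × 1.0672 ≈ 235.27

235 bundles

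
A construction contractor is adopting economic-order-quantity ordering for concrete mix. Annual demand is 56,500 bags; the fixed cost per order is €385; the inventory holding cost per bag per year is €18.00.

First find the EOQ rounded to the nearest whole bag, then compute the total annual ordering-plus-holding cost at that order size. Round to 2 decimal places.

€27,983.75

EOQ = √(2DS/H) = √(2 × 56,500 × 385 / 18)
    = √(2,416,944.44) ≈ 1,554.65 → Q = 1,555 bags
Ordering: D/Q × S = 56,500/1,555 × €385 = €13,988.75
Holding:  Q/2 × H = 1,555/2 × €18 = €13,995.00
Total = €13,988.75 + €13,995.00 = €27,983.75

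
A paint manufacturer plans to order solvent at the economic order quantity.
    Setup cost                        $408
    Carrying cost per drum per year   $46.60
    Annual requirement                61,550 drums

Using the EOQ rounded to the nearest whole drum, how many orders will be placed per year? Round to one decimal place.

59.3 orders per year

EOQ = √(2DS/H) = √(2 × 61,550 × 408 / 46.6)
    = √(1,077,785.41) ≈ 1,038.16 → Q = 1,038
Orders per year = D/Q = 61,550 / 1,038 = 59.297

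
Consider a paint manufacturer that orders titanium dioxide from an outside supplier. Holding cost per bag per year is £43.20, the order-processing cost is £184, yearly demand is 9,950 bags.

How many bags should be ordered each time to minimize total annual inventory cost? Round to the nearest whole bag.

291 bags

Q* = √(2·D·S / H) = √(2·9,950·184 / 43.2) = √84,759.3 ≈ 291.13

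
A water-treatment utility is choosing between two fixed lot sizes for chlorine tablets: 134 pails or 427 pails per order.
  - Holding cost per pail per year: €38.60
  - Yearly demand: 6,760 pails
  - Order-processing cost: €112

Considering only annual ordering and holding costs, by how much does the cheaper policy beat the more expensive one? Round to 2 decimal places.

TC(Q) = (D/Q)S + (Q/2)H
TC(134) = (6,760/134)×112 + (134/2)×38.6 = €8,236.35
TC(427) = (6,760/427)×112 + (427/2)×38.6 = €10,014.21
Cheaper: Q = 134.  Difference = €1,777.87

€1,777.87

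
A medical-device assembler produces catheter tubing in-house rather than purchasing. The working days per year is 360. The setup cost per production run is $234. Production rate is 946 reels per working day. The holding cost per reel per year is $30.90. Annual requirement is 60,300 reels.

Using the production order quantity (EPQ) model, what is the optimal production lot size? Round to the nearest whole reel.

1,053 reels

d = 60,300/360 = 167.5000 reels/day;  effective holding cost H(1 − d/p) = 30.9·(1 − 167.5000/946) = 25.42881
Q* = √(2DS / H_eff) = √(2·60,300·234 / 25.42881) ≈ 1,053.46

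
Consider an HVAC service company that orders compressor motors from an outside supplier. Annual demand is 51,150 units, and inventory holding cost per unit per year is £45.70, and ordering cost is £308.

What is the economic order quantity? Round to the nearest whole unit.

Optimal lot size Q* = (2 × 51,150 × £308 / £45.7)^½ ≈ 830.34

830 units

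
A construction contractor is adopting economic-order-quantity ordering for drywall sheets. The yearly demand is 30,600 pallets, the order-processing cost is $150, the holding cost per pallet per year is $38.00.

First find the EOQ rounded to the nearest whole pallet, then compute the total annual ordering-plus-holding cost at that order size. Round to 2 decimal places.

$18,677.27

EOQ = √(2DS/H) = √(2 × 30,600 × 150 / 38)
    = √(241,578.95) ≈ 491.51 → Q = 492 pallets
Annual ordering cost = (D/Q)·S = (30,600/492) × 150 = $9,329.27
Annual holding cost  = (Q/2)·H = (492/2) × 38 = $9,348.00
Total = $9,329.27 + $9,348.00 = $18,677.27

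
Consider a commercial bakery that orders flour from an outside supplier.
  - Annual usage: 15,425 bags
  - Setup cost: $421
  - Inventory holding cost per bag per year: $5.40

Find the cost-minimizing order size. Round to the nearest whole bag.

2DS/H = 2·15,425·421/5.4 = 2,405,157.41
EOQ = √2,405,157.41 ≈ 1,550.86

1,551 bags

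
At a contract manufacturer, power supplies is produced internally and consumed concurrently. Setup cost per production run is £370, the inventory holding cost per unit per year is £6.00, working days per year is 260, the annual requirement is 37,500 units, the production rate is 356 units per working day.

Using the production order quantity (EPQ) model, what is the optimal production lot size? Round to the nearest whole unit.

Daily demand d = 37,500/260 = 144.231; p = 356; 1 − d/p = 0.59486
EPQ = √(2DS / (H(1 − d/p)))
    = √(2 × 37,500 × 370 / (6 × 0.59486)) ≈ 2,788.36

2,788 units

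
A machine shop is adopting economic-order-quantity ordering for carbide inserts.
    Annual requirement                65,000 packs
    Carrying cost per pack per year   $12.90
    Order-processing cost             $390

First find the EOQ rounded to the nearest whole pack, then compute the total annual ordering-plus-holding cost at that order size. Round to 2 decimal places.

EOQ = √(2DS/H) = √(2 × 65,000 × 390 / 12.9)
    = √(3,930,232.56) ≈ 1,982.48 → Q = 1,982 packs
Ordering: D/Q × S = 65,000/1,982 × $390 = $12,790.11
Holding:  Q/2 × H = 1,982/2 × $12.9 = $12,783.90
Total = $12,790.11 + $12,783.90 = $25,574.01

$25,574.01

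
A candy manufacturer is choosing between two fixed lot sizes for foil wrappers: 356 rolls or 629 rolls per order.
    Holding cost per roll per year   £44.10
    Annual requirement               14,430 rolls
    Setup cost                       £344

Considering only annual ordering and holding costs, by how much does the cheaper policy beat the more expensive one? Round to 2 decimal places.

£32.18

For each Q, cost = (D/Q)·S + (Q/2)·H.
TC(356) = (14,430/356)×344 + (356/2)×44.1 = £21,793.40
TC(629) = (14,430/629)×344 + (629/2)×44.1 = £21,761.21
Cheaper: Q = 629.  Difference = £32.18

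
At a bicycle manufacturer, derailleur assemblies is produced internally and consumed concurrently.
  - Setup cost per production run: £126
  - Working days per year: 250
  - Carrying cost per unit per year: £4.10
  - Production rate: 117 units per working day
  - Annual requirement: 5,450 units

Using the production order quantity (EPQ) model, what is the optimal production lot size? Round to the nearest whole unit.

642 units

Daily demand d = 5,450/250 = 21.800; p = 117; 1 − d/p = 0.81368
EPQ = √(2DS / (H(1 − d/p)))
    = √(2 × 5,450 × 126 / (4.1 × 0.81368)) ≈ 641.62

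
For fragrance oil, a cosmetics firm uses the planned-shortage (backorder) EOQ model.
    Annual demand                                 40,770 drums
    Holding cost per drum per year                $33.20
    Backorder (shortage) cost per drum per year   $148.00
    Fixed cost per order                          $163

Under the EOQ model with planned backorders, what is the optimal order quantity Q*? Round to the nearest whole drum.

Basic EOQ = √(2·40,770·163/33.2) = 632.718
Backorder adjustment √((H+b)/b) = √((33.2+148)/148) = 1.1065
Q* = 632.718 × 1.1065 ≈ 700.10

700 drums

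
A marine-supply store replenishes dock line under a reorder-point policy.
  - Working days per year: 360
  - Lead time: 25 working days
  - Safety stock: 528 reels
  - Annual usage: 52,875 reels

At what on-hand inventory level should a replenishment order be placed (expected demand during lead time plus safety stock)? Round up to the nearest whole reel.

Daily demand d = 52,875 / 360 = 146.875 reels/day
Demand during lead time = 146.875 × 25 = 3,671.88
Reorder point = 3,671.88 + 528 = 4,199.88 → round up

4,200 reels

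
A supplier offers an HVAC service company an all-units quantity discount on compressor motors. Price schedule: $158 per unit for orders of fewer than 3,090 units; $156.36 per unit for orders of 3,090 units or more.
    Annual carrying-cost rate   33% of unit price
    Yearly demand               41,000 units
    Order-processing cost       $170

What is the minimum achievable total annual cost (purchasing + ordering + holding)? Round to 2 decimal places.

$6,492,735.81

H₁ = 33%×$158 = $52.1400;  H₂ = 33%×$156.36 = $51.5988
EOQ₁ = √(2×41,000×170/52.1400) = 517.07  (< 3,090, feasible at tier 1)
EOQ₂ = √(2×41,000×170/51.5988) = 519.77  (< 3,090 → use Q = 3,090 at tier-2 price)
TC(tier 1 (EOQ₁), Q≈517.1) = $6,504,959.81
TC(tier 2, Q≈3,090.0) = $6,492,735.81
Minimum at tier 2: $6,492,735.81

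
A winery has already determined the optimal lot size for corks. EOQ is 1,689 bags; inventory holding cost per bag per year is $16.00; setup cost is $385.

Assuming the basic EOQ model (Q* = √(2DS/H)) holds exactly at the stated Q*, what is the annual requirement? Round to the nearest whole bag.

EOQ relation: Q² = 2DS/H, so rearrange for the unknown.
D = Q²H / (2S) = 1,689² × 16 / (2 × 385) = 59,277.32

59,277 bags per year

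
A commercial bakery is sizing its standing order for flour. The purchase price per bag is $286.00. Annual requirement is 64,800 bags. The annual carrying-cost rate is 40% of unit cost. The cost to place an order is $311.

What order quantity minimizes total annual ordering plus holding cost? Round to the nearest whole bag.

Holding cost per bag per year: H = 40% × $286 = $114.4000
2DS/H = 2·64,800·311/114.4 = 352,321.68
EOQ = √352,321.68 ≈ 593.57

594 bags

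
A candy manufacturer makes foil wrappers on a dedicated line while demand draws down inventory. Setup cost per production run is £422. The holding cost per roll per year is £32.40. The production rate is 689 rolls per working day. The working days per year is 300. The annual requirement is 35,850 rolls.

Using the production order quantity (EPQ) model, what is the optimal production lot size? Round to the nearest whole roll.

Daily demand d = 35,850/300 = 119.500; p = 689; 1 − d/p = 0.82656
EPQ = √(2DS / (H(1 − d/p)))
    = √(2 × 35,850 × 422 / (32.4 × 0.82656)) ≈ 1,062.93

1,063 rolls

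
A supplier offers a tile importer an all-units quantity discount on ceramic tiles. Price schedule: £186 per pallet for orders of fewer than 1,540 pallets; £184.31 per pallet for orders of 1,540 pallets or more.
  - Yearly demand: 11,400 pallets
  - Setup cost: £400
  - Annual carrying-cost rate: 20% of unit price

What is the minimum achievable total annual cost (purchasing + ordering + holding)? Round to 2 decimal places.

£2,132,478.78

H₁ = 20%×£186 = £37.2000;  H₂ = 20%×£184.31 = £36.8620
EOQ₁ = √(2×11,400×400/37.2000) = 495.14  (< 1,540, feasible at tier 1)
EOQ₂ = √(2×11,400×400/36.8620) = 497.40  (< 1,540 → use Q = 1,540 at tier-2 price)
TC(tier 1 (EOQ₁), Q≈495.1) = £2,138,819.12
TC(tier 2, Q≈1,540.0) = £2,132,478.78
Minimum at tier 2: £2,132,478.78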